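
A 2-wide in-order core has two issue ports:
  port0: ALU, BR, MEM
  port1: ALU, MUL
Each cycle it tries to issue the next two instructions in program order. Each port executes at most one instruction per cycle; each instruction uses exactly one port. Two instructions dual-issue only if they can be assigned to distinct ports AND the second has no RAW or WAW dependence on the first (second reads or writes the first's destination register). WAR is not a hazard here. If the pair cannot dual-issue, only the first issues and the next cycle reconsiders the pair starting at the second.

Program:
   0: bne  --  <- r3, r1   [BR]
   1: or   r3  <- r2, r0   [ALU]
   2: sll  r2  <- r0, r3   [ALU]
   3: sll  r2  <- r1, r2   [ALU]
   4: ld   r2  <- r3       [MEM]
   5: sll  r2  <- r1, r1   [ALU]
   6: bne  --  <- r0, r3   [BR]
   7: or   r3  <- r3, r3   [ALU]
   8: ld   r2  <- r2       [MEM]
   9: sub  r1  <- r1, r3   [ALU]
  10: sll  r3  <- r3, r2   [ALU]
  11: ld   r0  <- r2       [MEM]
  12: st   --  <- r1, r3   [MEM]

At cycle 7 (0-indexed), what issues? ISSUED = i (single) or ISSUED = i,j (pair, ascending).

ISSUED = 11

t=0 i0&i1:bne.BR/or.ALU ; 2-wide
t=1 i2:sll.ALU ; RAW+WAW r2
t=2 i3:sll.ALU ; WAW r2
t=3 i4:ld.MEM ; WAW r2
t=4 i5&i6:sll.ALU/bne.BR ; 2-wide
t=5 i7&i8:or.ALU/ld.MEM ; 2-wide
t=6 i9&i10:sub.ALU/sll.ALU ; 2-wide
t=7 i11:ld.MEM ; no-port MEM/MEM
t=8 i12:st.MEM ; tail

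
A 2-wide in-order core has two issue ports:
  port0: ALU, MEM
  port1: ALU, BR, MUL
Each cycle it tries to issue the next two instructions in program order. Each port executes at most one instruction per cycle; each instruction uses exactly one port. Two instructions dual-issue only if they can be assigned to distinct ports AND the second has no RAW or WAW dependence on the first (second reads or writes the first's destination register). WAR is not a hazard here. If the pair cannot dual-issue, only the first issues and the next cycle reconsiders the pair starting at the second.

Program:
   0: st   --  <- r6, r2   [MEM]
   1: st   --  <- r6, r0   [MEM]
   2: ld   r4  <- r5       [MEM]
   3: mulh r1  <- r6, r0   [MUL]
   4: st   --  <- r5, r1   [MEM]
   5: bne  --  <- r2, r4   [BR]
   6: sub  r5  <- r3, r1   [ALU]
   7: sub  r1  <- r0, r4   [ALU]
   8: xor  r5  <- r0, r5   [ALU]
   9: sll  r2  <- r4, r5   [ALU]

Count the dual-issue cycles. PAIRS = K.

PAIRS = 3

[0] i0  st.MEM  -- no-port MEM/MEM
[1] i1  st.MEM  -- no-port MEM/MEM
[2] i2+i3  ld.MEM/mulh.MUL  -- pair
[3] i4+i5  st.MEM/bne.BR  -- pair
[4] i6+i7  sub.ALU/sub.ALU  -- pair
[5] i8  xor.ALU  -- RAW r5
[6] i9  sll.ALU  -- tail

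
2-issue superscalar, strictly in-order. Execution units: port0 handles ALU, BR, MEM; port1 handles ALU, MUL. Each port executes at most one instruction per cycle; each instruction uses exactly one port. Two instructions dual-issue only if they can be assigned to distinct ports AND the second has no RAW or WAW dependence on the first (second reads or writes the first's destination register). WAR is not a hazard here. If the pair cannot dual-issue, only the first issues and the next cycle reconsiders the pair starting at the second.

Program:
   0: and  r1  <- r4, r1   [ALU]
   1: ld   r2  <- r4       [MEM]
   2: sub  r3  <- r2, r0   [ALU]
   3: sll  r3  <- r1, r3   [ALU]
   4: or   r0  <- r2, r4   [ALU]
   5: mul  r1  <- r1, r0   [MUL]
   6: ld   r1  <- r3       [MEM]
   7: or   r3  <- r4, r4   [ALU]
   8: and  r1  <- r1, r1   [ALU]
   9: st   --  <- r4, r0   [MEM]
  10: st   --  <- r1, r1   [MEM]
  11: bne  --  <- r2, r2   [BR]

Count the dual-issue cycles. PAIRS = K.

  cy0 -> i0/i1 (and+ld) pair
  cy1 -> i2 (sub) RAW+WAW r3
  cy2 -> i3/i4 (sll+or) pair
  cy3 -> i5 (mul) WAW r1
  cy4 -> i6/i7 (ld+or) pair
  cy5 -> i8/i9 (and+st) pair
  cy6 -> i10 (st) no-port MEM/BR
  cy7 -> i11 (bne) tail

PAIRS = 4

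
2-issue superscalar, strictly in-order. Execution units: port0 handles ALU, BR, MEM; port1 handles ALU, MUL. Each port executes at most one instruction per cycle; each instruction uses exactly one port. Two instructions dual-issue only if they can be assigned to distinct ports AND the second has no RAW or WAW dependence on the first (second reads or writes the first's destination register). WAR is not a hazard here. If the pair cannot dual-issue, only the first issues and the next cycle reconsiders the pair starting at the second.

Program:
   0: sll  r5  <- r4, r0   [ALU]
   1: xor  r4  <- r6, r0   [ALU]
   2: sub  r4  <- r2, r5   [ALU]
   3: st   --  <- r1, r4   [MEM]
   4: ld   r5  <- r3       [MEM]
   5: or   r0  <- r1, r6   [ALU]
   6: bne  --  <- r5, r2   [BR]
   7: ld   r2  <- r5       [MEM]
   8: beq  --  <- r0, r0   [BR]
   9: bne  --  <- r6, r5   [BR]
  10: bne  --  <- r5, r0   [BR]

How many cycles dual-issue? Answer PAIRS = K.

0. sll;xor @i0,i1  | pair
1. sub @i2  | RAW r4
2. st @i3  | no-port MEM/MEM
3. ld;or @i4,i5  | pair
4. bne @i6  | no-port BR/MEM
5. ld @i7  | no-port MEM/BR
6. beq @i8  | no-port BR/BR
7. bne @i9  | no-port BR/BR
8. bne @i10  | tail

PAIRS = 2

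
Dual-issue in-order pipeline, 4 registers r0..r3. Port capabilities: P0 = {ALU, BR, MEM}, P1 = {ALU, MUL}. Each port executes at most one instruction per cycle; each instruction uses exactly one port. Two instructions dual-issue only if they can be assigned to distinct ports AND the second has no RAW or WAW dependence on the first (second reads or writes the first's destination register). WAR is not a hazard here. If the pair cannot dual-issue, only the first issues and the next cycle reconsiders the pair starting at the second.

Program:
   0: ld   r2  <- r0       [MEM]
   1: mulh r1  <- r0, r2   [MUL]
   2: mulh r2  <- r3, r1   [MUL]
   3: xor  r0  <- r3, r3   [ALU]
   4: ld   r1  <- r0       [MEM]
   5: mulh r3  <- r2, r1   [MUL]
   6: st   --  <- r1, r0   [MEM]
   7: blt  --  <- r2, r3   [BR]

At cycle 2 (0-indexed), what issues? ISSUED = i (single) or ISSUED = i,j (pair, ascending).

c0: i0 ld.MEM  RAW r2
c1: i1 mulh.MUL  no-port MUL/MUL
c2: i2,i3 mulh.MUL;xor.ALU  2-wide
c3: i4 ld.MEM  RAW r1
c4: i5,i6 mulh.MUL;st.MEM  2-wide
c5: i7 blt.BR  tail

ISSUED = 2,3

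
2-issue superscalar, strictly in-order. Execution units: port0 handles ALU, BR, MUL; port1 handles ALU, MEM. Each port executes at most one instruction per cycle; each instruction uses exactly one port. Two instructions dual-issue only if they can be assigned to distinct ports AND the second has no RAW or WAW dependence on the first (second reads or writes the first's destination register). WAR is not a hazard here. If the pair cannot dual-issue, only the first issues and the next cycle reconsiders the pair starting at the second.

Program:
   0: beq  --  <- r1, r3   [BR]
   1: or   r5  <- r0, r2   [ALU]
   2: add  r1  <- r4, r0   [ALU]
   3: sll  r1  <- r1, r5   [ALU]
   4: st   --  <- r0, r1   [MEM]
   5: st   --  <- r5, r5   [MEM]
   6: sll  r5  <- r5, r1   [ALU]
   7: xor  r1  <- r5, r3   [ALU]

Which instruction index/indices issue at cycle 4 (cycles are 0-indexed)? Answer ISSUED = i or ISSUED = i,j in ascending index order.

ISSUED = 5,6

t=0 i0/i1:beq or ; pair
t=1 i2:add ; RAW+WAW r1
t=2 i3:sll ; RAW r1
t=3 i4:st ; no-port MEM/MEM
t=4 i5/i6:st sll ; pair
t=5 i7:xor ; tail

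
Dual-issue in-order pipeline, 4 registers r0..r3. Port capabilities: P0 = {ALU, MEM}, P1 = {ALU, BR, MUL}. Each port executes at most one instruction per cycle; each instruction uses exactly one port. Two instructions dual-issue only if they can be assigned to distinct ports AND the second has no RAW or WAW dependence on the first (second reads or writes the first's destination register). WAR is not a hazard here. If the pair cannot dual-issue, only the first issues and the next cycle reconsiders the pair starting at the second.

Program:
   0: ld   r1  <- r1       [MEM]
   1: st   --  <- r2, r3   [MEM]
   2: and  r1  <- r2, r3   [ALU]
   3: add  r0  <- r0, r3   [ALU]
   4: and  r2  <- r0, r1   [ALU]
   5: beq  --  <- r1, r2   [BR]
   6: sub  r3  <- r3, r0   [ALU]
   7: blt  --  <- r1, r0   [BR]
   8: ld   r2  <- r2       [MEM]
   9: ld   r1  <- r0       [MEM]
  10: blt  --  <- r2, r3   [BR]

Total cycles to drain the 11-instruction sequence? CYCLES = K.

CYCLES = 7

t=0 i0:ld ; no-port MEM/MEM
t=1 i1,i2:st+and ; 2-wide
t=2 i3:add ; RAW r0
t=3 i4:and ; RAW r2
t=4 i5,i6:beq+sub ; 2-wide
t=5 i7,i8:blt+ld ; 2-wide
t=6 i9,i10:ld+blt ; 2-wide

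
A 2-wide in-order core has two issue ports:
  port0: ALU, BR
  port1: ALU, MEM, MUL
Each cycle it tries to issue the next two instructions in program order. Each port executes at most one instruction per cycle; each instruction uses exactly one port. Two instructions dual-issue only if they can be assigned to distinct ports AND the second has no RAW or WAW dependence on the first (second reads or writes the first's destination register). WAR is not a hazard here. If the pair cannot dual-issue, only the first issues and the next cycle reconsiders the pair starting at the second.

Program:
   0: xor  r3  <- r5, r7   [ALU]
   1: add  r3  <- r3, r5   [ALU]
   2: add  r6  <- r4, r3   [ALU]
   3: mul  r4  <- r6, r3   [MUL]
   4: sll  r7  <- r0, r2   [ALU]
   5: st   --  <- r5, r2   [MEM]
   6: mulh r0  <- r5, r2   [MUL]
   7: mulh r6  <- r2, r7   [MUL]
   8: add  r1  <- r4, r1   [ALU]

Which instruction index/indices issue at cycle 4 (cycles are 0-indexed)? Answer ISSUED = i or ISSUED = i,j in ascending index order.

c0: i0 xor.ALU  RAW+WAW r3
c1: i1 add.ALU  RAW r3
c2: i2 add.ALU  RAW r6
c3: i3/i4 mul.MUL/sll.ALU  dual
c4: i5 st.MEM  no-port MEM/MUL
c5: i6 mulh.MUL  no-port MUL/MUL
c6: i7/i8 mulh.MUL/add.ALU  dual

ISSUED = 5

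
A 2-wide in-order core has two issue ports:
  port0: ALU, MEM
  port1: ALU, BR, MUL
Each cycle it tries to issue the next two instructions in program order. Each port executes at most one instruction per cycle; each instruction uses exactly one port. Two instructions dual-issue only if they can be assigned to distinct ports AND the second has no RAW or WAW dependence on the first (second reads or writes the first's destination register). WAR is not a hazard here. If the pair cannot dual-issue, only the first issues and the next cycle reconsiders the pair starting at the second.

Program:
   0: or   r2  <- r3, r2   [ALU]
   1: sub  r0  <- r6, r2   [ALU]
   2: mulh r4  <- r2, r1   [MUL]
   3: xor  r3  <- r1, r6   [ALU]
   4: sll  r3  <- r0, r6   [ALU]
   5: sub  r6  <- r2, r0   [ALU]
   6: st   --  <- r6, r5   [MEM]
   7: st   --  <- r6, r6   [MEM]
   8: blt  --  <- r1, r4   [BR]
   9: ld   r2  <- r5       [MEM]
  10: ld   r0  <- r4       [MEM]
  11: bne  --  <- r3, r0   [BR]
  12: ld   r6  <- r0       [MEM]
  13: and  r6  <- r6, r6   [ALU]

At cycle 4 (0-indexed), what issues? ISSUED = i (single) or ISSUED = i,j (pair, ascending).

t=0 i0:or ; RAW r2
t=1 i1,i2:sub mulh ; dual
t=2 i3:xor ; WAW r3
t=3 i4,i5:sll sub ; dual
t=4 i6:st ; no-port MEM/MEM
t=5 i7,i8:st blt ; dual
t=6 i9:ld ; no-port MEM/MEM
t=7 i10:ld ; RAW r0
t=8 i11,i12:bne ld ; dual
t=9 i13:and ; tail

ISSUED = 6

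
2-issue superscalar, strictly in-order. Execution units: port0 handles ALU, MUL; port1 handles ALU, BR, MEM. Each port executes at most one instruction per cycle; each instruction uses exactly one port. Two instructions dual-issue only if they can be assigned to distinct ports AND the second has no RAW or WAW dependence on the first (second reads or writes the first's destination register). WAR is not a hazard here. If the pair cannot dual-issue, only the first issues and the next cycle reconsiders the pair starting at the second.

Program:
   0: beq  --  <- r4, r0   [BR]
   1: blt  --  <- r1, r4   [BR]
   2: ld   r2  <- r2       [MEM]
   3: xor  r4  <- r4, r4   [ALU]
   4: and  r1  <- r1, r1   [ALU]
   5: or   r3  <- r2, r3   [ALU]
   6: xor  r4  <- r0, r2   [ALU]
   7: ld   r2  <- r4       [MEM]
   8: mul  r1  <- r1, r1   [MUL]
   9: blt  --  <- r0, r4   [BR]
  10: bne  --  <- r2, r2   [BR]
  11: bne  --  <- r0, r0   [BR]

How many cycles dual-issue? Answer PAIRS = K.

[0] i0  beq  -- no-port BR/BR
[1] i1  blt  -- no-port BR/MEM
[2] i2/i3  ld;xor  -- pair
[3] i4/i5  and;or  -- pair
[4] i6  xor  -- RAW r4
[5] i7/i8  ld;mul  -- pair
[6] i9  blt  -- no-port BR/BR
[7] i10  bne  -- no-port BR/BR
[8] i11  bne  -- tail

PAIRS = 3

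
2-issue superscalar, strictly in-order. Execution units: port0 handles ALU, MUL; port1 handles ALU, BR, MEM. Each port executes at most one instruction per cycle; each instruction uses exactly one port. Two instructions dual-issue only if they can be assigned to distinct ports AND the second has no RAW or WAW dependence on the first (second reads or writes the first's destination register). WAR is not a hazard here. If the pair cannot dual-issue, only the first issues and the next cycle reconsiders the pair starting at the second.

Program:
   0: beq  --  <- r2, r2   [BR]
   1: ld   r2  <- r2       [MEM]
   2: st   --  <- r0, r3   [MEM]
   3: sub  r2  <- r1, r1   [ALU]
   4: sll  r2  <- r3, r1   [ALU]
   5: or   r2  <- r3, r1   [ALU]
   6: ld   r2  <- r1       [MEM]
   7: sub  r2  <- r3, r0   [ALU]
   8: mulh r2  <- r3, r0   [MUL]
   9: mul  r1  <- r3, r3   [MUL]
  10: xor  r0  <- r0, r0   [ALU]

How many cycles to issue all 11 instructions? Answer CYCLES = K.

CYCLES = 9

t=0 i0:beq.BR ; no-port BR/MEM
t=1 i1:ld.MEM ; no-port MEM/MEM
t=2 i2/i3:st.MEM sub.ALU ; 2-wide
t=3 i4:sll.ALU ; WAW r2
t=4 i5:or.ALU ; WAW r2
t=5 i6:ld.MEM ; WAW r2
t=6 i7:sub.ALU ; WAW r2
t=7 i8:mulh.MUL ; no-port MUL/MUL
t=8 i9/i10:mul.MUL xor.ALU ; 2-wide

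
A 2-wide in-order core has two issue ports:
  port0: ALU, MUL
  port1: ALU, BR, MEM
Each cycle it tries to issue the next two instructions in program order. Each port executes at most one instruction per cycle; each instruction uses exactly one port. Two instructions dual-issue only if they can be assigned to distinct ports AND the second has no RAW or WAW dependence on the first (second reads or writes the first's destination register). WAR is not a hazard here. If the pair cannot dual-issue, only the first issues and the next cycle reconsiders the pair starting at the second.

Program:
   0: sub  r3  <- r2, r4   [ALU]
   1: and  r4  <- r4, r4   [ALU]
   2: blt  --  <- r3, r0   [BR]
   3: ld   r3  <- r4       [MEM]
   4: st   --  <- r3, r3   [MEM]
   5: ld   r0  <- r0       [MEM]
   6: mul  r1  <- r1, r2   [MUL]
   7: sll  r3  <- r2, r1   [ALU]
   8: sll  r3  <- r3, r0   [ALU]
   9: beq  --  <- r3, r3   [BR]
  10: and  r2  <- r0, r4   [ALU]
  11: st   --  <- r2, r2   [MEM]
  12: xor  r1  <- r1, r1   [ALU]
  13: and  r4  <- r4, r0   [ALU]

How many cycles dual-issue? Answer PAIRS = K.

#0 head=0: sub.ALU+and.ALU i0,i1 pair
#1 head=2: blt.BR i2 no-port BR/MEM
#2 head=3: ld.MEM i3 no-port MEM/MEM
#3 head=4: st.MEM i4 no-port MEM/MEM
#4 head=5: ld.MEM+mul.MUL i5,i6 pair
#5 head=7: sll.ALU i7 RAW+WAW r3
#6 head=8: sll.ALU i8 RAW r3
#7 head=9: beq.BR+and.ALU i9,i10 pair
#8 head=11: st.MEM+xor.ALU i11,i12 pair
#9 head=13: and.ALU i13 tail

PAIRS = 4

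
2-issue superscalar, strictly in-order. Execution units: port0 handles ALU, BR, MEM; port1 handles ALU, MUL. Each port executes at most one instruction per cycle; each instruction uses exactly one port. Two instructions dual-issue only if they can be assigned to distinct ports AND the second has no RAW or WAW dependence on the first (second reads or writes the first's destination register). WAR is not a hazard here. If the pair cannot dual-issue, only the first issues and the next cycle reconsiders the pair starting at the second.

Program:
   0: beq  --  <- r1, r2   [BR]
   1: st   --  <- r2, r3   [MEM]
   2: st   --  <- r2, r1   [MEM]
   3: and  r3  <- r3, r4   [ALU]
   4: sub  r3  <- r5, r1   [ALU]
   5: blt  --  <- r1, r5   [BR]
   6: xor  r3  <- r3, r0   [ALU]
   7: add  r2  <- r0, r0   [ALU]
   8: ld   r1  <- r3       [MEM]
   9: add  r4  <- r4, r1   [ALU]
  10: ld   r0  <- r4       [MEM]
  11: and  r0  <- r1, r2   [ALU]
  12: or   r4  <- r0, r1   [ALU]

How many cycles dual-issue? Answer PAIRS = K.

PAIRS = 3

c0: i0 beq  no-port BR/MEM
c1: i1 st  no-port MEM/MEM
c2: i2,i3 st+and  dual
c3: i4,i5 sub+blt  dual
c4: i6,i7 xor+add  dual
c5: i8 ld  RAW r1
c6: i9 add  RAW r4
c7: i10 ld  WAW r0
c8: i11 and  RAW r0
c9: i12 or  tail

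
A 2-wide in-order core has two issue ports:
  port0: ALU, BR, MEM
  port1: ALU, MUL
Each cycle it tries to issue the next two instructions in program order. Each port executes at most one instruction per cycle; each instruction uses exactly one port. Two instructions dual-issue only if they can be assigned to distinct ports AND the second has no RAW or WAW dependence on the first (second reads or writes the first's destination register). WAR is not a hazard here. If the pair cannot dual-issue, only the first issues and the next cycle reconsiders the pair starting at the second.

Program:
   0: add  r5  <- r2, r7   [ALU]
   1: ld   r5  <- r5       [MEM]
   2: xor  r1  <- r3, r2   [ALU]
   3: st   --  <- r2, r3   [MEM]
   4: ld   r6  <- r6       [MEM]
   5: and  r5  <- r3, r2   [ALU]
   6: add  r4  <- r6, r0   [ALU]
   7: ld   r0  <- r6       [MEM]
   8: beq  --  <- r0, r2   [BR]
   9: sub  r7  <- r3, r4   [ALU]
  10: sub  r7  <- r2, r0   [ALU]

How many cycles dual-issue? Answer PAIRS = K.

PAIRS = 4

t=0 i0:add ; RAW+WAW r5
t=1 i1/i2:ld/xor ; pair
t=2 i3:st ; no-port MEM/MEM
t=3 i4/i5:ld/and ; pair
t=4 i6/i7:add/ld ; pair
t=5 i8/i9:beq/sub ; pair
t=6 i10:sub ; tail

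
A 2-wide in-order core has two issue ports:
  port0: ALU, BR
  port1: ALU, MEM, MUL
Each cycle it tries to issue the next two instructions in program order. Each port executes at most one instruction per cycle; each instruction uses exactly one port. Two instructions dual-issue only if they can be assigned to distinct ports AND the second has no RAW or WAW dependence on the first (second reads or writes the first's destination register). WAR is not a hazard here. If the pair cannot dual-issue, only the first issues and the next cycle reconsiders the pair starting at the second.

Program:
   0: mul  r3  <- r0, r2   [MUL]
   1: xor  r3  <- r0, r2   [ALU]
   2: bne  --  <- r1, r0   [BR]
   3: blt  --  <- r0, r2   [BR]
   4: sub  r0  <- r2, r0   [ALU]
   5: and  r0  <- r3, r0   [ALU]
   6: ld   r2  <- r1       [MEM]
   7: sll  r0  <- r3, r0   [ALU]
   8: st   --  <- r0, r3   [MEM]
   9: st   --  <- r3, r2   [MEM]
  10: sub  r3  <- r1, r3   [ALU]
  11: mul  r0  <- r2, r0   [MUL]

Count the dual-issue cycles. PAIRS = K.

#0 head=0: mul i0 WAW r3
#1 head=1: xor;bne i1/i2 2-wide
#2 head=3: blt;sub i3/i4 2-wide
#3 head=5: and;ld i5/i6 2-wide
#4 head=7: sll i7 RAW r0
#5 head=8: st i8 no-port MEM/MEM
#6 head=9: st;sub i9/i10 2-wide
#7 head=11: mul i11 tail

PAIRS = 4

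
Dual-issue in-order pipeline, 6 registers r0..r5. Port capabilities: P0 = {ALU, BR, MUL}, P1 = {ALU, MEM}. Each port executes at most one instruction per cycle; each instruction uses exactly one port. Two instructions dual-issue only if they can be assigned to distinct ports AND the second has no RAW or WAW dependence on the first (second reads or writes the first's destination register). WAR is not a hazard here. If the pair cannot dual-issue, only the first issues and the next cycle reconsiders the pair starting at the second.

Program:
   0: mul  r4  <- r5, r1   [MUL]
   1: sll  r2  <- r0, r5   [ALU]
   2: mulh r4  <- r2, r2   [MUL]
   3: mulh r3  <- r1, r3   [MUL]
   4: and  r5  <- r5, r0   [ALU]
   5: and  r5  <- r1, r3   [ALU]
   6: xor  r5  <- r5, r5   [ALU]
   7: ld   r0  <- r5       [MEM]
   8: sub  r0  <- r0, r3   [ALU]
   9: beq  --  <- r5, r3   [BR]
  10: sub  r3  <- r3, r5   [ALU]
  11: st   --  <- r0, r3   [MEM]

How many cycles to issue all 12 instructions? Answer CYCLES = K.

CYCLES = 9

0. mul+sll @i0/i1  | pair
1. mulh @i2  | no-port MUL/MUL
2. mulh+and @i3/i4  | pair
3. and @i5  | RAW+WAW r5
4. xor @i6  | RAW r5
5. ld @i7  | RAW+WAW r0
6. sub+beq @i8/i9  | pair
7. sub @i10  | RAW r3
8. st @i11  | tail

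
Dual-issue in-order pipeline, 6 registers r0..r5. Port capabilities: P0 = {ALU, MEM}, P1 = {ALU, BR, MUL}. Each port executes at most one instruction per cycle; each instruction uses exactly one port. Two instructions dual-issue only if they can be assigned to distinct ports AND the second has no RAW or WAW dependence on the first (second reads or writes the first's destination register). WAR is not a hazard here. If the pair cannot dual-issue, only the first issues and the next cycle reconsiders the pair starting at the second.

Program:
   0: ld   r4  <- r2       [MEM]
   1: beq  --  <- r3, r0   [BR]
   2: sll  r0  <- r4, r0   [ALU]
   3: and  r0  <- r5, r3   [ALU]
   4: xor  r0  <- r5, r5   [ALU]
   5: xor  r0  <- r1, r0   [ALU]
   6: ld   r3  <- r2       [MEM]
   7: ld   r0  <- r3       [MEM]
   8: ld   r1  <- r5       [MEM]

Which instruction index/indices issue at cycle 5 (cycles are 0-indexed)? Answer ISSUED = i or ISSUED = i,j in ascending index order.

t=0 i0,i1:ld.MEM/beq.BR ; 2-wide
t=1 i2:sll.ALU ; WAW r0
t=2 i3:and.ALU ; WAW r0
t=3 i4:xor.ALU ; RAW+WAW r0
t=4 i5,i6:xor.ALU/ld.MEM ; 2-wide
t=5 i7:ld.MEM ; no-port MEM/MEM
t=6 i8:ld.MEM ; tail

ISSUED = 7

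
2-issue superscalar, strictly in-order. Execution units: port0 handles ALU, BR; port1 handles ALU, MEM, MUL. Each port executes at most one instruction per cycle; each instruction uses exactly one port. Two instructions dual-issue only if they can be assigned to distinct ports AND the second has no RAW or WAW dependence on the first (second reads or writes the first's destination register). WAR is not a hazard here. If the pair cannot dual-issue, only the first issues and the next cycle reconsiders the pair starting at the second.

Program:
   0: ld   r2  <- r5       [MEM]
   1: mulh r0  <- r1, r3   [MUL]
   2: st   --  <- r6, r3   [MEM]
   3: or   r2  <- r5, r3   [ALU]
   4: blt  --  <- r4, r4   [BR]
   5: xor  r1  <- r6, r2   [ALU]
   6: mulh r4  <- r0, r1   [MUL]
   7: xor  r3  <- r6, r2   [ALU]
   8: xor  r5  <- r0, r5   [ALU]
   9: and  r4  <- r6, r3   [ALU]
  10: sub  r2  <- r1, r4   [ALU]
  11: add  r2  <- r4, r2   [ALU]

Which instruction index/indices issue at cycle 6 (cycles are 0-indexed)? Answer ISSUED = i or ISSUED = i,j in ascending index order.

ISSUED = 10

#0 head=0: ld i0 no-port MEM/MUL
#1 head=1: mulh i1 no-port MUL/MEM
#2 head=2: st/or i2,i3 pair
#3 head=4: blt/xor i4,i5 pair
#4 head=6: mulh/xor i6,i7 pair
#5 head=8: xor/and i8,i9 pair
#6 head=10: sub i10 RAW+WAW r2
#7 head=11: add i11 tail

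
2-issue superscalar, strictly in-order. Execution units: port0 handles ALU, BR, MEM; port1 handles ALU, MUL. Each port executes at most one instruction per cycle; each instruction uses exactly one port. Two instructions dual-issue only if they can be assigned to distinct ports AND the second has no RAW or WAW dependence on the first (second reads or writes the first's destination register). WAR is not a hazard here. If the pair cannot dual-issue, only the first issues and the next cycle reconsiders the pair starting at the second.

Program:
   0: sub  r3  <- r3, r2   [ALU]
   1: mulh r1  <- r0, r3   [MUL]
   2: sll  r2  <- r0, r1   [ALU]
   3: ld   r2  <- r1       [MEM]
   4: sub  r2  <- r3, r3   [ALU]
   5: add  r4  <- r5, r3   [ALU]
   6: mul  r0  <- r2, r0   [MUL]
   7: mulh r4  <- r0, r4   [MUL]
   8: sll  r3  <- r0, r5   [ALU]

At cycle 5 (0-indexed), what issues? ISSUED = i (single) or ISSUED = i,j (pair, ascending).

c0: i0 sub.ALU  RAW r3
c1: i1 mulh.MUL  RAW r1
c2: i2 sll.ALU  WAW r2
c3: i3 ld.MEM  WAW r2
c4: i4+i5 sub.ALU/add.ALU  2-wide
c5: i6 mul.MUL  no-port MUL/MUL
c6: i7+i8 mulh.MUL/sll.ALU  2-wide

ISSUED = 6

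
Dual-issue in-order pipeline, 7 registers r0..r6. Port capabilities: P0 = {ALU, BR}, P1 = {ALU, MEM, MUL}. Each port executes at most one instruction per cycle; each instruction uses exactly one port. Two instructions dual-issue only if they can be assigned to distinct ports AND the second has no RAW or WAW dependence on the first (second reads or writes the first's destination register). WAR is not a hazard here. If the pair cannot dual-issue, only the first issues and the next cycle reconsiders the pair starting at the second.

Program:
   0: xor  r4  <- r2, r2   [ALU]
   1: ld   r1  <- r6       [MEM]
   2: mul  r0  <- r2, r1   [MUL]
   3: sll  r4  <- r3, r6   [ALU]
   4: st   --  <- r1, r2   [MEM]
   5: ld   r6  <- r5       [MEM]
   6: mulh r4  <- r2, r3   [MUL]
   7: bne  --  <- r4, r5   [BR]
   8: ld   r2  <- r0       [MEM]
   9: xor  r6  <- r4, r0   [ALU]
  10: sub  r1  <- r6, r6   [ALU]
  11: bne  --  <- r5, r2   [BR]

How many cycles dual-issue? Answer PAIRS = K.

PAIRS = 4

0. xor.ALU/ld.MEM @i0,i1  | dual
1. mul.MUL/sll.ALU @i2,i3  | dual
2. st.MEM @i4  | no-port MEM/MEM
3. ld.MEM @i5  | no-port MEM/MUL
4. mulh.MUL @i6  | RAW r4
5. bne.BR/ld.MEM @i7,i8  | dual
6. xor.ALU @i9  | RAW r6
7. sub.ALU/bne.BR @i10,i11  | dual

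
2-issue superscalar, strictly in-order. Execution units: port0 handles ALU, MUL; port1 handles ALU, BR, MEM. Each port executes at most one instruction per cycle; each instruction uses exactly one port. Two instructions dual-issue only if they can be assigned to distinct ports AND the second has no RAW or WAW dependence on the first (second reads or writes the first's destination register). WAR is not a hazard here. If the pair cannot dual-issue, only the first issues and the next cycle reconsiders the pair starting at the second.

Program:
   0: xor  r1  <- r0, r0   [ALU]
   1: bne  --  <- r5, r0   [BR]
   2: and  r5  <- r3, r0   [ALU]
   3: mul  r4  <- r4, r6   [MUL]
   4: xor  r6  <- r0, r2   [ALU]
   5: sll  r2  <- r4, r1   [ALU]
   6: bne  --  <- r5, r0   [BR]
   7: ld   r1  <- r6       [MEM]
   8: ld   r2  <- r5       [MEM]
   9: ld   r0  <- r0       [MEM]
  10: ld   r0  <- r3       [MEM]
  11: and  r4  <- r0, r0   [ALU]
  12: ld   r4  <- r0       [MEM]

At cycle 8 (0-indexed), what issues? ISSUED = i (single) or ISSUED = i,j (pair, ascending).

t=0 i0&i1:xor.ALU bne.BR ; 2-wide
t=1 i2&i3:and.ALU mul.MUL ; 2-wide
t=2 i4&i5:xor.ALU sll.ALU ; 2-wide
t=3 i6:bne.BR ; no-port BR/MEM
t=4 i7:ld.MEM ; no-port MEM/MEM
t=5 i8:ld.MEM ; no-port MEM/MEM
t=6 i9:ld.MEM ; no-port MEM/MEM
t=7 i10:ld.MEM ; RAW r0
t=8 i11:and.ALU ; WAW r4
t=9 i12:ld.MEM ; tail

ISSUED = 11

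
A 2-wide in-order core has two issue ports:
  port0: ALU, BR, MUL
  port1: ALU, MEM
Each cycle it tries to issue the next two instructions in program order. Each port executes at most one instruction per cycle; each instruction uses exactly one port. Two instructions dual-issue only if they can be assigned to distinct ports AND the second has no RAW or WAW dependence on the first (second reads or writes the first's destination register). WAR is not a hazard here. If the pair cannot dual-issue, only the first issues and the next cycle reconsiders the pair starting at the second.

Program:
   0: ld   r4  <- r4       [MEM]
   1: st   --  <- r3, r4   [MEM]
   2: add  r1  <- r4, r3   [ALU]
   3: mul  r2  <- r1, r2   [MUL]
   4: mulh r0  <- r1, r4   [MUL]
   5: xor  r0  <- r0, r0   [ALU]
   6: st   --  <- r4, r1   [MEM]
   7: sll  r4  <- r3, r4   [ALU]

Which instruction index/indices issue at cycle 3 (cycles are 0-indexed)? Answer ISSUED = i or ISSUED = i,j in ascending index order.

ISSUED = 4

#0 head=0: ld.MEM i0 no-port MEM/MEM
#1 head=1: st.MEM/add.ALU i1&i2 pair
#2 head=3: mul.MUL i3 no-port MUL/MUL
#3 head=4: mulh.MUL i4 RAW+WAW r0
#4 head=5: xor.ALU/st.MEM i5&i6 pair
#5 head=7: sll.ALU i7 tail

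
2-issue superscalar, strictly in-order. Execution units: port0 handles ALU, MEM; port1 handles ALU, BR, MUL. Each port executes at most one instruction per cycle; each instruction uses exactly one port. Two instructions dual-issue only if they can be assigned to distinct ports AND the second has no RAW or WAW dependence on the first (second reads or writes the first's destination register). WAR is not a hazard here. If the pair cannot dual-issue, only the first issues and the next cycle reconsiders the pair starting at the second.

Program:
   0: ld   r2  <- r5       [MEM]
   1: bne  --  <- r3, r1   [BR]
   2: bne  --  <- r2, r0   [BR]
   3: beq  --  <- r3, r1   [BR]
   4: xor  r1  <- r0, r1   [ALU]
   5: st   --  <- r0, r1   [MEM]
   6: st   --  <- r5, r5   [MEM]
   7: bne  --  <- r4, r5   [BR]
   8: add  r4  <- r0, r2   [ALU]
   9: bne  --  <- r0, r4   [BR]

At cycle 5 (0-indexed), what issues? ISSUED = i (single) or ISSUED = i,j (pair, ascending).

[0] i0,i1  ld+bne  -- pair
[1] i2  bne  -- no-port BR/BR
[2] i3,i4  beq+xor  -- pair
[3] i5  st  -- no-port MEM/MEM
[4] i6,i7  st+bne  -- pair
[5] i8  add  -- RAW r4
[6] i9  bne  -- tail

ISSUED = 8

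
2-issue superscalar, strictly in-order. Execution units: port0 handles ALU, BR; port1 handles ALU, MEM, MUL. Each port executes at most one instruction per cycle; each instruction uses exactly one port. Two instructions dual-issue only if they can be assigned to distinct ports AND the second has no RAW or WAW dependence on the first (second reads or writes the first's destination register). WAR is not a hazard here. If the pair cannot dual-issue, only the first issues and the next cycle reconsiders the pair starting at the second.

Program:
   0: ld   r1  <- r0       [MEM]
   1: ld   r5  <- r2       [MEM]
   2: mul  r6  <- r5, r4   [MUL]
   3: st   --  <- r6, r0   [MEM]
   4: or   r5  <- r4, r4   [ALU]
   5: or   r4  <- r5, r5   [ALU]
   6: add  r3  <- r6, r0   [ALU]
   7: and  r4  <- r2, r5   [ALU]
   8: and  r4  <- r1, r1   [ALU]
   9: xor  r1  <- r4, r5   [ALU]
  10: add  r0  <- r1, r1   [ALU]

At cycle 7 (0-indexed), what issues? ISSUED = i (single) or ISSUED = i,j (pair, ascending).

c0: i0 ld  no-port MEM/MEM
c1: i1 ld  no-port MEM/MUL
c2: i2 mul  no-port MUL/MEM
c3: i3/i4 st/or  dual
c4: i5/i6 or/add  dual
c5: i7 and  WAW r4
c6: i8 and  RAW r4
c7: i9 xor  RAW r1
c8: i10 add  tail

ISSUED = 9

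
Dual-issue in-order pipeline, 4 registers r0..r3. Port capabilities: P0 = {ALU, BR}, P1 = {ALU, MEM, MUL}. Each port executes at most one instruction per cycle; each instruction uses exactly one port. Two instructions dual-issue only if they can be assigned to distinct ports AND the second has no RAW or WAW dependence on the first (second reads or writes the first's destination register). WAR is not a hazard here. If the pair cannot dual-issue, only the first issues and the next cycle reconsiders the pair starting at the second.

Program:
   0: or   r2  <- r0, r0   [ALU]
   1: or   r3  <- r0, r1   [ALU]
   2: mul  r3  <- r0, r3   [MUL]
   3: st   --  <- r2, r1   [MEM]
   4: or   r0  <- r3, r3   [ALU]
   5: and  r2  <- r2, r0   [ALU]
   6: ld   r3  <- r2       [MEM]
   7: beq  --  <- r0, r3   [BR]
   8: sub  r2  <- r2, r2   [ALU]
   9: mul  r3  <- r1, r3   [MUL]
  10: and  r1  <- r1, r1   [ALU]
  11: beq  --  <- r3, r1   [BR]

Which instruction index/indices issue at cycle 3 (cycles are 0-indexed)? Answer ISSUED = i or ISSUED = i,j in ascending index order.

ISSUED = 5

[0] i0/i1  or/or  -- pair
[1] i2  mul  -- no-port MUL/MEM
[2] i3/i4  st/or  -- pair
[3] i5  and  -- RAW r2
[4] i6  ld  -- RAW r3
[5] i7/i8  beq/sub  -- pair
[6] i9/i10  mul/and  -- pair
[7] i11  beq  -- tail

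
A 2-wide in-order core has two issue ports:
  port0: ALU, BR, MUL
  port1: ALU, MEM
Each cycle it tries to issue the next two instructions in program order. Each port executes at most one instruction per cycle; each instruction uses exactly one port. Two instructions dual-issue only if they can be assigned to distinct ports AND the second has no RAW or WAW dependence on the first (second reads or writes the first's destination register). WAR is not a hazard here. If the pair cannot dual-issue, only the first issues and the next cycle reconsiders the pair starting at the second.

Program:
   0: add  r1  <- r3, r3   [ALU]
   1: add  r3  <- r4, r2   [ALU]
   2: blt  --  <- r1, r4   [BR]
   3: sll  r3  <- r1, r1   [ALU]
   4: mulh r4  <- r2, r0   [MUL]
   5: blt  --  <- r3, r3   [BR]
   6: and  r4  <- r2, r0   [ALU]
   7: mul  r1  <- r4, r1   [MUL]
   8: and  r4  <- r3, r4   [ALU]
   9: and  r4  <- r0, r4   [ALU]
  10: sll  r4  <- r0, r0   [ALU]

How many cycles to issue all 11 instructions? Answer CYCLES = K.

[0] i0+i1  add/add  -- pair
[1] i2+i3  blt/sll  -- pair
[2] i4  mulh  -- no-port MUL/BR
[3] i5+i6  blt/and  -- pair
[4] i7+i8  mul/and  -- pair
[5] i9  and  -- WAW r4
[6] i10  sll  -- tail

CYCLES = 7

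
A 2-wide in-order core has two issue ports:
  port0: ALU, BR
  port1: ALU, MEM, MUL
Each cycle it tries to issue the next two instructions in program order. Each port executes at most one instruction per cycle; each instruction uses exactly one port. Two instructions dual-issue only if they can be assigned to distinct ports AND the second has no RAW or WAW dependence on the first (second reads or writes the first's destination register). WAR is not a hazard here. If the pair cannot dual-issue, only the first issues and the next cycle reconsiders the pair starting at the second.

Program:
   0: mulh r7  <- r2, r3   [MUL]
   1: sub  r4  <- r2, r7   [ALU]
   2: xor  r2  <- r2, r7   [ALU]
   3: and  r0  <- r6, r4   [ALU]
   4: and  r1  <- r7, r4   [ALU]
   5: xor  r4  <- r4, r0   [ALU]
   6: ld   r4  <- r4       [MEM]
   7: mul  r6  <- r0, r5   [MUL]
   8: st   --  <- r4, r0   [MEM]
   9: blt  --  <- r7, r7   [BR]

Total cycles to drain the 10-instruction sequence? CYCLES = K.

c0: i0 mulh.MUL  RAW r7
c1: i1&i2 sub.ALU/xor.ALU  pair
c2: i3&i4 and.ALU/and.ALU  pair
c3: i5 xor.ALU  RAW+WAW r4
c4: i6 ld.MEM  no-port MEM/MUL
c5: i7 mul.MUL  no-port MUL/MEM
c6: i8&i9 st.MEM/blt.BR  pair

CYCLES = 7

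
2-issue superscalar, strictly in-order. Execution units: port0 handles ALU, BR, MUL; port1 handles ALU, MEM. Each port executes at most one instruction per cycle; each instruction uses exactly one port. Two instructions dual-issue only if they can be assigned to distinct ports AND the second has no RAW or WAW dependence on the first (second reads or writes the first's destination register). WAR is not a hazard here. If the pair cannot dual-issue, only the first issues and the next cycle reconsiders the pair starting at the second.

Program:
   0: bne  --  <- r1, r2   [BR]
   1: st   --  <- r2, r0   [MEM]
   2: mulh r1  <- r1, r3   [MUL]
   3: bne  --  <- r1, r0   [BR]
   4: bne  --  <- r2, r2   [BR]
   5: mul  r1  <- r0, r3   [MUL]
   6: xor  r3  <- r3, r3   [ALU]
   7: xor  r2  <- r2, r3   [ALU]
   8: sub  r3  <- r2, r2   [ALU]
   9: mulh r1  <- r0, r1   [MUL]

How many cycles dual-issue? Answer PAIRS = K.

t=0 i0,i1:bne st ; 2-wide
t=1 i2:mulh ; no-port MUL/BR
t=2 i3:bne ; no-port BR/BR
t=3 i4:bne ; no-port BR/MUL
t=4 i5,i6:mul xor ; 2-wide
t=5 i7:xor ; RAW r2
t=6 i8,i9:sub mulh ; 2-wide

PAIRS = 3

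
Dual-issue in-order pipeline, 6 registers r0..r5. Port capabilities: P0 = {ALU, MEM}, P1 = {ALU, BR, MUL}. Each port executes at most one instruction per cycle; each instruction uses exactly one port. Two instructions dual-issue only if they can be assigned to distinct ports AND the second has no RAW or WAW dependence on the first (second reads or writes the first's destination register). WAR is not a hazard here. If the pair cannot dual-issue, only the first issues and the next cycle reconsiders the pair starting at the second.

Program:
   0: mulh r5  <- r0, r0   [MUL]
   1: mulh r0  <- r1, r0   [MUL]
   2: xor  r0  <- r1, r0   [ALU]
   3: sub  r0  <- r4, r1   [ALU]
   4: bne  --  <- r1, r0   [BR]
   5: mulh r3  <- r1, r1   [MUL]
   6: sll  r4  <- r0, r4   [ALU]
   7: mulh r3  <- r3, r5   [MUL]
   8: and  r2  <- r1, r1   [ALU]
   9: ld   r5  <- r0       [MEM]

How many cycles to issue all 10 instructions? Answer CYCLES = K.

[0] i0  mulh  -- no-port MUL/MUL
[1] i1  mulh  -- RAW+WAW r0
[2] i2  xor  -- WAW r0
[3] i3  sub  -- RAW r0
[4] i4  bne  -- no-port BR/MUL
[5] i5+i6  mulh;sll  -- pair
[6] i7+i8  mulh;and  -- pair
[7] i9  ld  -- tail

CYCLES = 8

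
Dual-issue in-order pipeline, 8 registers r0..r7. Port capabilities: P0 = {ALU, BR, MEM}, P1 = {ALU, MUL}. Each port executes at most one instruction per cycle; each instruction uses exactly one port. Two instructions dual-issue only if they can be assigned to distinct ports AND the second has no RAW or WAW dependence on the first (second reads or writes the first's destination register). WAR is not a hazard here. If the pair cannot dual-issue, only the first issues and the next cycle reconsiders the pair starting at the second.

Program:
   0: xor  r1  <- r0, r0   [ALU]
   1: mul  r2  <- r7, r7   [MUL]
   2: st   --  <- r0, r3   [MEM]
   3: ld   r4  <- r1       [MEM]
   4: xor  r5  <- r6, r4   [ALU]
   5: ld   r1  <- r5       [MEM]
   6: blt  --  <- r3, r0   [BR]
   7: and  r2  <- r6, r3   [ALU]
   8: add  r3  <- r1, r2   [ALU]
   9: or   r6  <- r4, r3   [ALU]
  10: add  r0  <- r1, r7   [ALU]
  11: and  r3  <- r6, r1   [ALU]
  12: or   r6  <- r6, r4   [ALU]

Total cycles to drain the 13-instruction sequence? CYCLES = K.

[0] i0&i1  xor;mul  -- pair
[1] i2  st  -- no-port MEM/MEM
[2] i3  ld  -- RAW r4
[3] i4  xor  -- RAW r5
[4] i5  ld  -- no-port MEM/BR
[5] i6&i7  blt;and  -- pair
[6] i8  add  -- RAW r3
[7] i9&i10  or;add  -- pair
[8] i11&i12  and;or  -- pair

CYCLES = 9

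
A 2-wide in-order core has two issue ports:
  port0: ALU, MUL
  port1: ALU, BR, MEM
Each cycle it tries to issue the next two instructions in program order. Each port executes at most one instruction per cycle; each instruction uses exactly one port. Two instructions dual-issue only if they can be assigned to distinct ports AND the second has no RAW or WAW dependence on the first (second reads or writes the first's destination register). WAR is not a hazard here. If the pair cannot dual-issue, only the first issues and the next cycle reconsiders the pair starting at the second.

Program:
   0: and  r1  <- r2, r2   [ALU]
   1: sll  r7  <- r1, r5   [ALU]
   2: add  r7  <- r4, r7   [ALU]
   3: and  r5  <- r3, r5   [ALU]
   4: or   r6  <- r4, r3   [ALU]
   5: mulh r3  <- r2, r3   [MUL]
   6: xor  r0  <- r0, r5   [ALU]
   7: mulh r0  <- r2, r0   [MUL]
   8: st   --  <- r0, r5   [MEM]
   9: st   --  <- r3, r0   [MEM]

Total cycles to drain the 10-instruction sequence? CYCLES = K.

CYCLES = 8

[0] i0  and  -- RAW r1
[1] i1  sll  -- RAW+WAW r7
[2] i2&i3  add and  -- 2-wide
[3] i4&i5  or mulh  -- 2-wide
[4] i6  xor  -- RAW+WAW r0
[5] i7  mulh  -- RAW r0
[6] i8  st  -- no-port MEM/MEM
[7] i9  st  -- tail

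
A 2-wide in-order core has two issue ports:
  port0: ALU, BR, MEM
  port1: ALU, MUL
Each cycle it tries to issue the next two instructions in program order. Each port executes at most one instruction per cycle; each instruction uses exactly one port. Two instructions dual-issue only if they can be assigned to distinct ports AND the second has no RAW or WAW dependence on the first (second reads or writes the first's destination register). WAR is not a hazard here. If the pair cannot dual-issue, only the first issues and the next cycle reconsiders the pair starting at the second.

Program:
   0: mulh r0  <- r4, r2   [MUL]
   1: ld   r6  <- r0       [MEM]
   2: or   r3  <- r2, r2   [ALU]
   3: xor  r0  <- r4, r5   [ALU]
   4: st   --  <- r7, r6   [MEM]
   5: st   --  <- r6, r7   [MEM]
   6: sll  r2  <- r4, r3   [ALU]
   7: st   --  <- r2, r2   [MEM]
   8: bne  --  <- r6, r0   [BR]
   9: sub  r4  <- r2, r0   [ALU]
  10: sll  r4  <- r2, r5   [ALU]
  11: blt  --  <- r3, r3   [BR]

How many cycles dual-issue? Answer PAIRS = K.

0. mulh.MUL @i0  | RAW r0
1. ld.MEM;or.ALU @i1+i2  | dual
2. xor.ALU;st.MEM @i3+i4  | dual
3. st.MEM;sll.ALU @i5+i6  | dual
4. st.MEM @i7  | no-port MEM/BR
5. bne.BR;sub.ALU @i8+i9  | dual
6. sll.ALU;blt.BR @i10+i11  | dual

PAIRS = 5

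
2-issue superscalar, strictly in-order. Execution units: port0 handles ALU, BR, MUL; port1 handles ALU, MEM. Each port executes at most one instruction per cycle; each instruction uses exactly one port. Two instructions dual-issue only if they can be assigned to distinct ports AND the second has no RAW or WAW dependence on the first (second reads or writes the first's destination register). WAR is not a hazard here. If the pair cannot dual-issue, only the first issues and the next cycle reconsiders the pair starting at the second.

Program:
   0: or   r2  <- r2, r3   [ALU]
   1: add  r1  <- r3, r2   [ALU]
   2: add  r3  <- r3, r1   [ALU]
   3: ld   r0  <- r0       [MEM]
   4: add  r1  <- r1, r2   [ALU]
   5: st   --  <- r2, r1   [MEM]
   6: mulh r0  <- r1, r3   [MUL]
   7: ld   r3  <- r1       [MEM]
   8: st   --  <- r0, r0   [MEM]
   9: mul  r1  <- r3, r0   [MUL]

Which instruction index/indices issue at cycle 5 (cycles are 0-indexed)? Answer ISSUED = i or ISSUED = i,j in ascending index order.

#0 head=0: or i0 RAW r2
#1 head=1: add i1 RAW r1
#2 head=2: add/ld i2+i3 dual
#3 head=4: add i4 RAW r1
#4 head=5: st/mulh i5+i6 dual
#5 head=7: ld i7 no-port MEM/MEM
#6 head=8: st/mul i8+i9 dual

ISSUED = 7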